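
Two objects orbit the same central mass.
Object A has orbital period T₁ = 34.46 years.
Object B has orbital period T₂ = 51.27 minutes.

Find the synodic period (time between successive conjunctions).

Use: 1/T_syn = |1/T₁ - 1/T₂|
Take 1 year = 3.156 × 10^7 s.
T₁ = 34.46 years = 1.08756 × 10^9 s
T₂ = 51.27 minutes = 3076.2 s
1/T₁ = 9.19492 × 10^-10 s⁻¹
1/T₂ = 0.000325076 s⁻¹
|1/T₁ − 1/T₂| = 0.000325075 s⁻¹
T_syn = 1 / |1/T₁ − 1/T₂| = 3076.21 s ≈ 51.27 minutes

Final answer: T_syn = 51.27 minutes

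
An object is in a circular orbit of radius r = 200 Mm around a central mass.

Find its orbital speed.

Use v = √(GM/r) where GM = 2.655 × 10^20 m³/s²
r = 200 Mm = 2 × 10^8 m
GM = 2.655 × 10^20 m³/s²
GM/r = (2.655 × 10^20) / (2 × 10^8) = 1.3275 × 10^12 m²/s²
v = √(GM/r) = 1.15217 × 10^6 m/s ≈ 1152 km/s

Final answer: 1152 km/s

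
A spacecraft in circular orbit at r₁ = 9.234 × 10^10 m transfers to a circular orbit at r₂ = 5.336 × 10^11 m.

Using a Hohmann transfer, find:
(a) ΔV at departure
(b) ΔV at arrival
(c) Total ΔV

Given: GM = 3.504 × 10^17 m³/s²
r₁ = 9.234 × 10^10 m
r₂ = 5.336 × 10^11 m
GM = 3.504 × 10^17 m³/s²
Transfer ellipse: a_t = (r₁ + r₂)/2 = 3.1297 × 10^11 m
Circular speed at r₁: v₁ = √(GM/r₁) = 1947.99 m/s
Transfer speed at r₁ (periapsis): v₁ₜ = √(GM(2/r₁ − 1/a_t)) = 2543.57 m/s
(a) ΔV₁ = v₁ₜ − v₁ = 595.578 m/s ≈ 595.6 m/s
Circular speed at r₂: v₂ = √(GM/r₂) = 810.353 m/s
Transfer speed at r₂ (apoapsis): v₂ₜ = √(GM(2/r₂ − 1/a_t)) = 440.167 m/s
(b) ΔV₂ = v₂ − v₂ₜ = 370.186 m/s ≈ 370.2 m/s
(c) ΔV_total = ΔV₁ + ΔV₂ = 965.764 m/s ≈ 965.8 m/s

Final answer:
(a) ΔV₁ = 595.6 m/s
(b) ΔV₂ = 370.2 m/s
(c) ΔV_total = 965.8 m/s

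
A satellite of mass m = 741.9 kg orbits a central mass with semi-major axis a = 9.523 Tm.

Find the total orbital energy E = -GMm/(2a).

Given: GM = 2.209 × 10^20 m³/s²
a = 9.523 Tm = 9.523 × 10^12 m
GM = 2.209 × 10^20 m³/s²
2a = 1.9046 × 10^13 m
GMm = 2.209 × 10^20 × 741.9 = 1.63886 × 10^23 m³·kg/s²
E = −GMm/(2a) = -8.60473 × 10^9 J ≈ -8.605 GJ

Final answer: -8.605 GJ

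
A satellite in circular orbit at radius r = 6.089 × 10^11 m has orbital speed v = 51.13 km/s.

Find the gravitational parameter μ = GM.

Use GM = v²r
r = 6.089 × 10^11 m
v = 51.13 km/s = 51130 m/s
v² = 2.61428 × 10^9 m²/s²
GM = v²r = 2.61428 × 10^9 × 6.089 × 10^11 = 1.59183 × 10^21 m³/s²
GM ≈ 1.592 × 10^21 m³/s²

Final answer: GM = 1.592 × 10^21 m³/s²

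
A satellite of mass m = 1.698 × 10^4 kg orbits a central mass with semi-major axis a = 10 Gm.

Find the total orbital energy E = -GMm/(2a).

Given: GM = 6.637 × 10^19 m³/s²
a = 10 Gm = 1 × 10^10 m
GM = 6.637 × 10^19 m³/s²
2a = 2 × 10^10 m
GMm = 6.637 × 10^19 × 16980 = 1.12696 × 10^24 m³·kg/s²
E = −GMm/(2a) = -5.63481 × 10^13 J ≈ -56.35 TJ

Final answer: -56.35 TJ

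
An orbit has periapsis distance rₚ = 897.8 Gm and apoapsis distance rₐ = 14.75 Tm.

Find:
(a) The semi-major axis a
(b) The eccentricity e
rₚ = 897.8 Gm = 8.978 × 10^11 m
rₐ = 14.75 Tm = 1.475 × 10^13 m
(a) a = (rₚ + rₐ)/2 = 7.8239 × 10^12 m ≈ 7.824 Tm
(b) e = (rₐ − rₚ)/(rₐ + rₚ) = (1.38522 × 10^13) / (1.56478 × 10^13) = 0.885249

Final answer:
(a) a = 7.824 Tm
(b) e = 0.8852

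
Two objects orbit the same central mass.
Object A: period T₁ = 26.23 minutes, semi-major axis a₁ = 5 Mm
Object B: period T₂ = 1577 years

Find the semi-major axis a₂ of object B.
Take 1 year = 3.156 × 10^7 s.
T₁ = 26.23 minutes = 1573.8 s
T₂ = 1577 years = 4.97701 × 10^10 s
a₁ = 5 Mm = 5 × 10^6 m
Kepler's third law: (T₂/T₁)² = (a₂/a₁)³  ⇒  a₂ = a₁ (T₂/T₁)^(2/3)
T₂/T₁ = 3.16242 × 10^7
(T₂/T₁)^(2/3) = 100003
a₂ = 5 × 10^6 m × 100003 = 5.00015 × 10^11 m ≈ 500 Gm

Final answer: a₂ = 500 Gm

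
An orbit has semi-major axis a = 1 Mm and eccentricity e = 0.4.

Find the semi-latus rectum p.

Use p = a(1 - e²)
a = 1 Mm = 1 × 10^6 m
e = 0.4,  e² = 0.16,  1 − e² = 0.84
p = a(1 − e²) = 1 × 10^6 m × 0.84 = 840000 m ≈ 840 km

Final answer: p = 840 km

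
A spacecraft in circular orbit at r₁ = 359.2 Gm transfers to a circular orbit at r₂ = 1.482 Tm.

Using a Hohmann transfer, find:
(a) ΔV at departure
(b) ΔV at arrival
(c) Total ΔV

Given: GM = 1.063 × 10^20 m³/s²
r₁ = 359.2 Gm = 3.592 × 10^11 m
r₂ = 1.482 Tm = 1.482 × 10^12 m
GM = 1.063 × 10^20 m³/s²
Transfer ellipse: a_t = (r₁ + r₂)/2 = 9.206 × 10^11 m
Circular speed at r₁: v₁ = √(GM/r₁) = 17202.8 m/s
Transfer speed at r₁ (periapsis): v₁ₜ = √(GM(2/r₁ − 1/a_t)) = 21826.7 m/s
(a) ΔV₁ = v₁ₜ − v₁ = 4623.88 m/s ≈ 4.624 km/s
Circular speed at r₂: v₂ = √(GM/r₂) = 8469.2 m/s
Transfer speed at r₂ (apoapsis): v₂ₜ = √(GM(2/r₂ − 1/a_t)) = 5290.24 m/s
(b) ΔV₂ = v₂ − v₂ₜ = 3178.96 m/s ≈ 3.179 km/s
(c) ΔV_total = ΔV₁ + ΔV₂ = 7802.84 m/s ≈ 7.803 km/s

Final answer:
(a) ΔV₁ = 4.624 km/s
(b) ΔV₂ = 3.179 km/s
(c) ΔV_total = 7.803 km/s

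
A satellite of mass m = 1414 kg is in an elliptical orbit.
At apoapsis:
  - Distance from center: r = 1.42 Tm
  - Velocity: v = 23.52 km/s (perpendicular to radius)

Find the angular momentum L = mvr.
r = 1.42 Tm = 1.42 × 10^12 m
v = 23.52 km/s = 23520 m/s
vr = 23520 × 1.42 × 10^12 = 3.33984 × 10^16 m²/s
L = m × vr = 1414 × 3.33984 × 10^16 = 4.72253 × 10^19 kg·m²/s ≈ 4.723 × 10^19 kg·m²/s

Final answer: L = 4.723 × 10^19 kg·m²/s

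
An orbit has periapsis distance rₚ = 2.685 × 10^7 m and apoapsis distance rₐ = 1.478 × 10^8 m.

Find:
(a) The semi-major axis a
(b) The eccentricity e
rₚ = 2.685 × 10^7 m
rₐ = 1.478 × 10^8 m
(a) a = (rₚ + rₐ)/2 = 8.7325 × 10^7 m ≈ 8.732 × 10^7 m
(b) e = (rₐ − rₚ)/(rₐ + rₚ) = (1.2095 × 10^8) / (1.7465 × 10^8) = 0.692528

Final answer:
(a) a = 8.732 × 10^7 m
(b) e = 0.6925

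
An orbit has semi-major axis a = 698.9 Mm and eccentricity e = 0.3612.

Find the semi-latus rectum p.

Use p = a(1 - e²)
a = 698.9 Mm = 6.989 × 10^8 m
e = 0.3612,  e² = 0.130465,  1 − e² = 0.869535
p = a(1 − e²) = 6.989 × 10^8 m × 0.869535 = 6.07718 × 10^8 m ≈ 607.7 Mm

Final answer: p = 607.7 Mm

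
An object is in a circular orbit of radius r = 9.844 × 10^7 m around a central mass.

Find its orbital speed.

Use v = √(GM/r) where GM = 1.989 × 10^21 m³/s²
r = 9.844 × 10^7 m
GM = 1.989 × 10^21 m³/s²
GM/r = (1.989 × 10^21) / (9.844 × 10^7) = 2.02052 × 10^13 m²/s²
v = √(GM/r) = 4.49502 × 10^6 m/s ≈ 4495 km/s

Final answer: 4495 km/s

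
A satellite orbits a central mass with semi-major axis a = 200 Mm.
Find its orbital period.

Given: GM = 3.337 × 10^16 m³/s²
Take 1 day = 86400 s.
a = 200 Mm = 2 × 10^8 m
GM = 3.337 × 10^16 m³/s²
a³ = 8 × 10^24 m³
T = 2π √(a³/GM) = 2π √((8 × 10^24) / (3.337 × 10^16)) = 2π × 15483.4 s
T = 97285.2 s ≈ 1.126 days

Final answer: 1.126 days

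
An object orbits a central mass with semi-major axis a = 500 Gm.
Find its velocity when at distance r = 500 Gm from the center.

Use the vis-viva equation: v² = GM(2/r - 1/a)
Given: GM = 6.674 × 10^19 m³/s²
a = 500 Gm = 5 × 10^11 m
r = 500 Gm = 5 × 10^11 m
GM = 6.674 × 10^19 m³/s²
2/r − 1/a = 4 × 10^-12 − 2 × 10^-12 = 2 × 10^-12 m⁻¹
v² = GM (2/r − 1/a) = 1.3348 × 10^8 m²/s²
v = 11553.4 m/s ≈ 11.55 km/s

Final answer: 11.55 km/s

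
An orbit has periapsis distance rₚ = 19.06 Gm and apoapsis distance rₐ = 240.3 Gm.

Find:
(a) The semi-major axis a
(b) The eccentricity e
rₚ = 19.06 Gm = 1.906 × 10^10 m
rₐ = 240.3 Gm = 2.403 × 10^11 m
(a) a = (rₚ + rₐ)/2 = 1.2968 × 10^11 m ≈ 129.7 Gm
(b) e = (rₐ − rₚ)/(rₐ + rₚ) = (2.2124 × 10^11) / (2.5936 × 10^11) = 0.853023

Final answer:
(a) a = 129.7 Gm
(b) e = 0.853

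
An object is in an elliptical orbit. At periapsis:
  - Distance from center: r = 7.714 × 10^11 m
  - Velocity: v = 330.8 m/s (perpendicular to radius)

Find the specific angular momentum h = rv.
r = 7.714 × 10^11 m
v = 330.8 m/s
h = rv = 7.714 × 10^11 × 330.8 = 2.55179 × 10^14 m²/s ≈ 2.552 × 10^14 m²/s

Final answer: h = 2.552 × 10^14 m²/s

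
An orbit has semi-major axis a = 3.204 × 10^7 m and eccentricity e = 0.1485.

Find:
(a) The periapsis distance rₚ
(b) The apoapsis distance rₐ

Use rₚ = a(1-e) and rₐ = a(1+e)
a = 3.204 × 10^7 m
e = 0.1485:  1 − e = 0.8515,  1 + e = 1.1485
(a) rₚ = a(1 − e) = 3.204 × 10^7 m × 0.8515 = 2.72821 × 10^7 m ≈ 2.728 × 10^7 m
(b) rₐ = a(1 + e) = 3.204 × 10^7 m × 1.1485 = 3.67979 × 10^7 m ≈ 3.68 × 10^7 m

Final answer:
(a) rₚ = 2.728 × 10^7 m
(b) rₐ = 3.68 × 10^7 m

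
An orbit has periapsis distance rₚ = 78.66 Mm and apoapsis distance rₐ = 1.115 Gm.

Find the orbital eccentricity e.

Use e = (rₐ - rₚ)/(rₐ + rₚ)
rₚ = 78.66 Mm = 7.866 × 10^7 m
rₐ = 1.115 Gm = 1.115 × 10^9 m
rₐ − rₚ = 1.03634 × 10^9 m
rₐ + rₚ = 1.19366 × 10^9 m
e = (rₐ − rₚ)/(rₐ + rₚ) = 0.868204

Final answer: e = 0.8682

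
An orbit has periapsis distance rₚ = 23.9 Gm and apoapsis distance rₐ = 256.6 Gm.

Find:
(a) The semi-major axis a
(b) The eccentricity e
rₚ = 23.9 Gm = 2.39 × 10^10 m
rₐ = 256.6 Gm = 2.566 × 10^11 m
(a) a = (rₚ + rₐ)/2 = 1.4025 × 10^11 m ≈ 140.2 Gm
(b) e = (rₐ − rₚ)/(rₐ + rₚ) = (2.327 × 10^11) / (2.805 × 10^11) = 0.82959

Final answer:
(a) a = 140.2 Gm
(b) e = 0.8296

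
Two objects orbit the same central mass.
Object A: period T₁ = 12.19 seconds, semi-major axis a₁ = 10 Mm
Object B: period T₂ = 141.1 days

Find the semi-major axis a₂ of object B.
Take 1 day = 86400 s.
T₁ = 12.19 seconds
T₂ = 141.1 days = 1.2191 × 10^7 s
a₁ = 10 Mm = 1 × 10^7 m
Kepler's third law: (T₂/T₁)² = (a₂/a₁)³  ⇒  a₂ = a₁ (T₂/T₁)^(2/3)
T₂/T₁ = 1.00009 × 10^6
(T₂/T₁)^(2/3) = 10000.6
a₂ = 1 × 10^7 m × 10000.6 = 1.00006 × 10^11 m ≈ 100 Gm

Final answer: a₂ = 100 Gm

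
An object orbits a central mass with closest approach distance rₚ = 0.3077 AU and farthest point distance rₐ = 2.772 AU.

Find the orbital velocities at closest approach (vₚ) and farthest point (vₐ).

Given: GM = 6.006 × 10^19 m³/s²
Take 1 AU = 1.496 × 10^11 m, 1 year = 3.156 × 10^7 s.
rₚ = 0.3077 AU = 4.60319 × 10^10 m
rₐ = 2.772 AU = 4.14691 × 10^11 m
GM = 6.006 × 10^19 m³/s²
a = (rₚ + rₐ)/2 = 2.30362 × 10^11 m
Vis-viva: v² = GM (2/r − 1/a)
vₚ² = 6.006 × 10^19 × (4.34481 × 10^-11 − 4.341 × 10^-12) = 2.34877 × 10^9 m²/s²
vₚ = 48464.1 m/s ≈ 10.22 AU/year
vₐ² = 6.006 × 10^19 × (4.82287 × 10^-12 − 4.341 × 10^-12) = 2.89407 × 10^7 m²/s²
vₐ = 5379.66 m/s ≈ 1.135 AU/year

Final answer: vₚ = 10.22 AU/year, vₐ = 1.135 AU/year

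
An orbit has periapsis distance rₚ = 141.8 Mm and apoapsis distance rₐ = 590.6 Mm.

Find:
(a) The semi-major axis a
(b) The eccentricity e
rₚ = 141.8 Mm = 1.418 × 10^8 m
rₐ = 590.6 Mm = 5.906 × 10^8 m
(a) a = (rₚ + rₐ)/2 = 3.662 × 10^8 m ≈ 366.2 Mm
(b) e = (rₐ − rₚ)/(rₐ + rₚ) = (4.488 × 10^8) / (7.324 × 10^8) = 0.61278

Final answer:
(a) a = 366.2 Mm
(b) e = 0.6128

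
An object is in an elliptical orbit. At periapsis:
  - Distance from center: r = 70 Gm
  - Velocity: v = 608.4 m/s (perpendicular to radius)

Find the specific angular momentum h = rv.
r = 70 Gm = 7 × 10^10 m
v = 608.4 m/s
h = rv = 7 × 10^10 × 608.4 = 4.2588 × 10^13 m²/s ≈ 4.259 × 10^13 m²/s

Final answer: h = 4.259 × 10^13 m²/s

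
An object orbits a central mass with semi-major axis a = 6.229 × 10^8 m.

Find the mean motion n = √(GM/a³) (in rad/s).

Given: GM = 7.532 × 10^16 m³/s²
a = 6.229 × 10^8 m
GM = 7.532 × 10^16 m³/s²
a³ = 2.41688 × 10^26 m³
GM/a³ = (7.532 × 10^16) / (2.41688 × 10^26) = 3.11642 × 10^-10 s⁻²
n = √(GM/a³) = 1.76534 × 10^-5 rad/s ≈ 1.765 × 10^-5 rad/s

Final answer: n = 1.765 × 10^-5 rad/s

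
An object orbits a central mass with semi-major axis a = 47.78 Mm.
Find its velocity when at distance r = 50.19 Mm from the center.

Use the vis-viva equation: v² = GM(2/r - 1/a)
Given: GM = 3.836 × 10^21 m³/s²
a = 47.78 Mm = 4.778 × 10^7 m
r = 50.19 Mm = 5.019 × 10^7 m
GM = 3.836 × 10^21 m³/s²
2/r − 1/a = 3.98486 × 10^-8 − 2.09293 × 10^-8 = 1.89193 × 10^-8 m⁻¹
v² = GM (2/r − 1/a) = 7.25745 × 10^13 m²/s²
v = 8.51907 × 10^6 m/s ≈ 8519 km/s

Final answer: 8519 km/s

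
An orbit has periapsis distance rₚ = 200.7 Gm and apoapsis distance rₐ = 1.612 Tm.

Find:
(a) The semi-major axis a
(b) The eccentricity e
rₚ = 200.7 Gm = 2.007 × 10^11 m
rₐ = 1.612 Tm = 1.612 × 10^12 m
(a) a = (rₚ + rₐ)/2 = 9.0635 × 10^11 m ≈ 906.4 Gm
(b) e = (rₐ − rₚ)/(rₐ + rₚ) = (1.4113 × 10^12) / (1.8127 × 10^12) = 0.778562

Final answer:
(a) a = 906.4 Gm
(b) e = 0.7786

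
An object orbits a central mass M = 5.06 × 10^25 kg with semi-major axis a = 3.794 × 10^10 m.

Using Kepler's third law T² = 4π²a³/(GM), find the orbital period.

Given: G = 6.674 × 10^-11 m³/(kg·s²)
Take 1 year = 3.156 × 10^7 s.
M = 5.06 × 10^25 kg
GM = G × M = 6.674 × 10^-11 × 5.06 × 10^25 = 3.37704 × 10^15 m³/s²
a = 3.794 × 10^10 m
a³ = 5.46125 × 10^31 m³
T = 2π √(a³/GM) = 2π √((5.46125 × 10^31) / (3.37704 × 10^15)) = 2π × 1.27168 × 10^8 s
T = 7.9902 × 10^8 s ≈ 25.32 years

Final answer: 25.32 years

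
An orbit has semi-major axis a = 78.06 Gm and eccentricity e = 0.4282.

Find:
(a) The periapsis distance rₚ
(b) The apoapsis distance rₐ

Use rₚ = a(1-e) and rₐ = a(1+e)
a = 78.06 Gm = 7.806 × 10^10 m
e = 0.4282:  1 − e = 0.5718,  1 + e = 1.4282
(a) rₚ = a(1 − e) = 7.806 × 10^10 m × 0.5718 = 4.46347 × 10^10 m ≈ 44.63 Gm
(b) rₐ = a(1 + e) = 7.806 × 10^10 m × 1.4282 = 1.11485 × 10^11 m ≈ 111.5 Gm

Final answer:
(a) rₚ = 44.63 Gm
(b) rₐ = 111.5 Gm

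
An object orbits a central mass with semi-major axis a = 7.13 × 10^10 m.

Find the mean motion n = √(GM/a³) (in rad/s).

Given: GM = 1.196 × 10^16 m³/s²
a = 7.13 × 10^10 m
GM = 1.196 × 10^16 m³/s²
a³ = 3.62467 × 10^32 m³
GM/a³ = (1.196 × 10^16) / (3.62467 × 10^32) = 3.29961 × 10^-17 s⁻²
n = √(GM/a³) = 5.74422 × 10^-9 rad/s ≈ 5.744 × 10^-9 rad/s

Final answer: n = 5.744 × 10^-9 rad/s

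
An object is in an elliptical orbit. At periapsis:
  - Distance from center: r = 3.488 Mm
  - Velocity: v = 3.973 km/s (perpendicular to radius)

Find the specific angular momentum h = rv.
r = 3.488 Mm = 3.488 × 10^6 m
v = 3.973 km/s = 3973 m/s
h = rv = 3.488 × 10^6 × 3973 = 1.38578 × 10^10 m²/s ≈ 1.386 × 10^10 m²/s

Final answer: h = 1.386 × 10^10 m²/s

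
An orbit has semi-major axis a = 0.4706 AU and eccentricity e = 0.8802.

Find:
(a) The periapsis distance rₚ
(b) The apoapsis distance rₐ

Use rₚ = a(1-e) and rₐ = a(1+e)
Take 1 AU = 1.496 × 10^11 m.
a = 0.4706 AU = 7.04018 × 10^10 m
e = 0.8802:  1 − e = 0.1198,  1 + e = 1.8802
(a) rₚ = a(1 − e) = 7.04018 × 10^10 m × 0.1198 = 8.43413 × 10^9 m ≈ 0.05638 AU
(b) rₐ = a(1 + e) = 7.04018 × 10^10 m × 1.8802 = 1.32369 × 10^11 m ≈ 0.8848 AU

Final answer:
(a) rₚ = 0.05638 AU
(b) rₐ = 0.8848 AU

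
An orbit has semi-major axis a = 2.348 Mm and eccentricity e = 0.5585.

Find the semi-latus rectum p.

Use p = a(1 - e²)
a = 2.348 Mm = 2.348 × 10^6 m
e = 0.5585,  e² = 0.311922,  1 − e² = 0.688078
p = a(1 − e²) = 2.348 × 10^6 m × 0.688078 = 1.61561 × 10^6 m ≈ 1.616 Mm

Final answer: p = 1.616 Mm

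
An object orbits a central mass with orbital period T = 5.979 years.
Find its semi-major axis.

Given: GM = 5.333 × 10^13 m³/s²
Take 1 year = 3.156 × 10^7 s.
T = 5.979 years = 1.88697 × 10^8 s
GM = 5.333 × 10^13 m³/s²
Kepler's third law: a³ = GM T² / (4π²)
T² = 3.56066 × 10^16 s²
a³ = (5.333 × 10^13) × (3.56066 × 10^16) / (4π²) = 4.80998 × 10^28 m³
a = (a³)^(1/3) = 3.63676 × 10^9 m ≈ 3.637 Gm

Final answer: 3.637 Gm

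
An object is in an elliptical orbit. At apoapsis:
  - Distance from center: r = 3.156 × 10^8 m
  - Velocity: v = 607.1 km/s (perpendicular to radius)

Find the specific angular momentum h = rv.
r = 3.156 × 10^8 m
v = 607.1 km/s = 607100 m/s
h = rv = 3.156 × 10^8 × 607100 = 1.91601 × 10^14 m²/s ≈ 1.916 × 10^14 m²/s

Final answer: h = 1.916 × 10^14 m²/s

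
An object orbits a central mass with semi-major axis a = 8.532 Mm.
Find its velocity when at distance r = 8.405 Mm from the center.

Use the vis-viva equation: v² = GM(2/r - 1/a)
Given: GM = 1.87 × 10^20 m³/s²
a = 8.532 Mm = 8.532 × 10^6 m
r = 8.405 Mm = 8.405 × 10^6 m
GM = 1.87 × 10^20 m³/s²
2/r − 1/a = 2.37954 × 10^-7 − 1.17206 × 10^-7 = 1.20748 × 10^-7 m⁻¹
v² = GM (2/r − 1/a) = 2.25798 × 10^13 m²/s²
v = 4.75182 × 10^6 m/s ≈ 4752 km/s

Final answer: 4752 km/s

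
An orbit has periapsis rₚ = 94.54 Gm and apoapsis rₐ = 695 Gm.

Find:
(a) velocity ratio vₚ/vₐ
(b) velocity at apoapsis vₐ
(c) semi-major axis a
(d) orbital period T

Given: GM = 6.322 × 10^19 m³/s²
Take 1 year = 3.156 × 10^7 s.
rₚ = 94.54 Gm = 9.454 × 10^10 m
rₐ = 695 Gm = 6.95 × 10^11 m
GM = 6.322 × 10^19 m³/s²
a = (rₚ + rₐ)/2 = 3.9477 × 10^11 m
e = (rₐ − rₚ)/(rₐ + rₚ) = (6.0046 × 10^11) / (7.8954 × 10^11) = 0.760519
(a) vₚ/vₐ = rₐ/rₚ (angular momentum) = (6.95 × 10^11) / (9.454 × 10^10) = 7.35139 ≈ 7.351
(b) vₐ² = GM (2/rₐ − 1/a) = 6.322 × 10^19 × (2.8777 × 10^-12 − 2.53312 × 10^-12) = 2.17842 × 10^7 m²/s²;  vₐ = 4667.35 m/s ≈ 4.667 km/s
(c) a = 3.9477 × 10^11 m ≈ 394.8 Gm
(d) a³ = 6.15223 × 10^34 m³;  T = 2π √(a³/GM) = 2π × 3.11953 × 10^7 s = 1.96006 × 10^8 s ≈ 6.211 years

Final answer:
(a) velocity ratio vₚ/vₐ = 7.351
(b) velocity at apoapsis vₐ = 4.667 km/s
(c) semi-major axis a = 394.8 Gm
(d) orbital period T = 6.211 years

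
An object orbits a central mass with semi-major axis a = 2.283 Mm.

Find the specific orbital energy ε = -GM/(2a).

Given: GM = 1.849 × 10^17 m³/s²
a = 2.283 Mm = 2.283 × 10^6 m
GM = 1.849 × 10^17 m³/s²
2a = 4.566 × 10^6 m
ε = −GM/(2a) = -4.0495 × 10^10 J/kg ≈ -40.49 GJ/kg

Final answer: -40.49 GJ/kg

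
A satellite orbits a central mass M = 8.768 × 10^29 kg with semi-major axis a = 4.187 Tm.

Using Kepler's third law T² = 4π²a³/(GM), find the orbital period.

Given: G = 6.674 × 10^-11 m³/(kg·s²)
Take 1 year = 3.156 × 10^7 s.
M = 8.768 × 10^29 kg
GM = G × M = 6.674 × 10^-11 × 8.768 × 10^29 = 5.85176 × 10^19 m³/s²
a = 4.187 Tm = 4.187 × 10^12 m
a³ = 7.34022 × 10^37 m³
T = 2π √(a³/GM) = 2π √((7.34022 × 10^37) / (5.85176 × 10^19)) = 2π × 1.11998 × 10^9 s
T = 7.03705 × 10^9 s ≈ 223 years

Final answer: 223 years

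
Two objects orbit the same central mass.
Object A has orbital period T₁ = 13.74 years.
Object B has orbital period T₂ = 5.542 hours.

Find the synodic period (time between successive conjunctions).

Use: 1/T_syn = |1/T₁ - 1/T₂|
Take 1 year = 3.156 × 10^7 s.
T₁ = 13.74 years = 4.33634 × 10^8 s
T₂ = 5.542 hours = 19951.2 s
1/T₁ = 2.30609 × 10^-9 s⁻¹
1/T₂ = 5.01223 × 10^-5 s⁻¹
|1/T₁ − 1/T₂| = 5.012 × 10^-5 s⁻¹
T_syn = 1 / |1/T₁ − 1/T₂| = 19952.1 s ≈ 5.542 hours

Final answer: T_syn = 5.542 hours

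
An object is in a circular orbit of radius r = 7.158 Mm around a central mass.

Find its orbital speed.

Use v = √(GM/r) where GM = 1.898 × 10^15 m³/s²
r = 7.158 Mm = 7.158 × 10^6 m
GM = 1.898 × 10^15 m³/s²
GM/r = (1.898 × 10^15) / (7.158 × 10^6) = 2.65158 × 10^8 m²/s²
v = √(GM/r) = 16283.7 m/s ≈ 16.28 km/s

Final answer: 16.28 km/s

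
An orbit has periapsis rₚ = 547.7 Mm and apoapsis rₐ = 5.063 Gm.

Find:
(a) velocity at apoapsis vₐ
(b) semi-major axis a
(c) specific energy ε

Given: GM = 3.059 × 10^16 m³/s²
rₚ = 547.7 Mm = 5.477 × 10^8 m
rₐ = 5.063 Gm = 5.063 × 10^9 m
GM = 3.059 × 10^16 m³/s²
a = (rₚ + rₐ)/2 = 2.80535 × 10^9 m
e = (rₐ − rₚ)/(rₐ + rₚ) = (4.5153 × 10^9) / (5.6107 × 10^9) = 0.804766
(a) vₐ² = GM (2/rₐ − 1/a) = 3.059 × 10^16 × (3.95023 × 10^-10 − 3.56462 × 10^-10) = 1.17958 × 10^6 m²/s²;  vₐ = 1086.08 m/s ≈ 1.086 km/s
(b) a = 2.80535 × 10^9 m ≈ 2.805 Gm
(c) 2a = 5.6107 × 10^9 m;  ε = −GM/(2a) = -5.45208 × 10^6 J/kg ≈ -5.452 MJ/kg

Final answer:
(a) velocity at apoapsis vₐ = 1.086 km/s
(b) semi-major axis a = 2.805 Gm
(c) specific energy ε = -5.452 MJ/kg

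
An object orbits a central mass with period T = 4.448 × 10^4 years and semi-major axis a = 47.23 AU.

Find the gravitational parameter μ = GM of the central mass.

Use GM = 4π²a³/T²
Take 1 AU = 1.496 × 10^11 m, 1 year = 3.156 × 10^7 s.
T = 4.448 × 10^4 years = 1.40379 × 10^12 s
a = 47.23 AU = 7.06561 × 10^12 m
a³ = 3.52735 × 10^38 m³
T² = 1.97062 × 10^24 s²
GM = 4π² × (3.52735 × 10^38) / (1.97062 × 10^24) = 7.06651 × 10^15 m³/s²
GM ≈ 7.067 × 10^15 m³/s²

Final answer: GM = 7.067 × 10^15 m³/s²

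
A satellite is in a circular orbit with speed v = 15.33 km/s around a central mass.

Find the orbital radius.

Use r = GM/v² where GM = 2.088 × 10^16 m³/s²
v = 15.33 km/s = 15330 m/s
GM = 2.088 × 10^16 m³/s²
v² = 2.35009 × 10^8 m²/s²
r = GM/v² = (2.088 × 10^16) / (2.35009 × 10^8) = 8.88477 × 10^7 m ≈ 88.85 Mm

Final answer: 88.85 Mm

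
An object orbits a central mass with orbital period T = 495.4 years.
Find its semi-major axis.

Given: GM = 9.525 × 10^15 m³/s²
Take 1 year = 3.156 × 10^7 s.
T = 495.4 years = 1.56348 × 10^10 s
GM = 9.525 × 10^15 m³/s²
Kepler's third law: a³ = GM T² / (4π²)
T² = 2.44448 × 10^20 s²
a³ = (9.525 × 10^15) × (2.44448 × 10^20) / (4π²) = 5.89782 × 10^34 m³
a = (a³)^(1/3) = 3.89252 × 10^11 m ≈ 3.893 × 10^11 m

Final answer: 3.893 × 10^11 m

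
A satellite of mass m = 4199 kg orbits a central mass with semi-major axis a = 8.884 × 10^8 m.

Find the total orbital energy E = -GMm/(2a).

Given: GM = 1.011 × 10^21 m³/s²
a = 8.884 × 10^8 m
GM = 1.011 × 10^21 m³/s²
2a = 1.7768 × 10^9 m
GMm = 1.011 × 10^21 × 4199 = 4.24519 × 10^24 m³·kg/s²
E = −GMm/(2a) = -2.38923 × 10^15 J ≈ -2.389 PJ

Final answer: -2.389 PJ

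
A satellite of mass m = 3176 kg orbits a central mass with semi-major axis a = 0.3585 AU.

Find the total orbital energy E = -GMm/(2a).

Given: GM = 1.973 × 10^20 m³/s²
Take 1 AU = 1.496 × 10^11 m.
a = 0.3585 AU = 5.36316 × 10^10 m
GM = 1.973 × 10^20 m³/s²
2a = 1.07263 × 10^11 m
GMm = 1.973 × 10^20 × 3176 = 6.26625 × 10^23 m³·kg/s²
E = −GMm/(2a) = -5.84194 × 10^12 J ≈ -5.842 TJ

Final answer: -5.842 TJ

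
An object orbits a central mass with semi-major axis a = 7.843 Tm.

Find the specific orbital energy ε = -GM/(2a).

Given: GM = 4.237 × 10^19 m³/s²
a = 7.843 Tm = 7.843 × 10^12 m
GM = 4.237 × 10^19 m³/s²
2a = 1.5686 × 10^13 m
ε = −GM/(2a) = -2.70113 × 10^6 J/kg ≈ -2.701 MJ/kg

Final answer: -2.701 MJ/kg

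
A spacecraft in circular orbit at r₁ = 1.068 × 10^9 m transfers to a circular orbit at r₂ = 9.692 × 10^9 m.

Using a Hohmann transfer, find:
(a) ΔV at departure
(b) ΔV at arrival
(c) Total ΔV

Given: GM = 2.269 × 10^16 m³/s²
r₁ = 1.068 × 10^9 m
r₂ = 9.692 × 10^9 m
GM = 2.269 × 10^16 m³/s²
Transfer ellipse: a_t = (r₁ + r₂)/2 = 5.38 × 10^9 m
Circular speed at r₁: v₁ = √(GM/r₁) = 4609.26 m/s
Transfer speed at r₁ (periapsis): v₁ₜ = √(GM(2/r₁ − 1/a_t)) = 6186.53 m/s
(a) ΔV₁ = v₁ₜ − v₁ = 1577.27 m/s ≈ 1.577 km/s
Circular speed at r₂: v₂ = √(GM/r₂) = 1530.07 m/s
Transfer speed at r₂ (apoapsis): v₂ₜ = √(GM(2/r₂ − 1/a_t)) = 681.718 m/s
(b) ΔV₂ = v₂ − v₂ₜ = 848.349 m/s ≈ 848.3 m/s
(c) ΔV_total = ΔV₁ + ΔV₂ = 2425.62 m/s ≈ 2.426 km/s

Final answer:
(a) ΔV₁ = 1.577 km/s
(b) ΔV₂ = 848.3 m/s
(c) ΔV_total = 2.426 km/s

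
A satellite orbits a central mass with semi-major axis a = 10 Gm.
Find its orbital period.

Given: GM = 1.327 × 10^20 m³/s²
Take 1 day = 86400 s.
a = 10 Gm = 1 × 10^10 m
GM = 1.327 × 10^20 m³/s²
a³ = 1 × 10^30 m³
T = 2π √(a³/GM) = 2π √((1 × 10^30) / (1.327 × 10^20)) = 2π × 86809 s
T = 545437 s ≈ 6.313 days

Final answer: 6.313 days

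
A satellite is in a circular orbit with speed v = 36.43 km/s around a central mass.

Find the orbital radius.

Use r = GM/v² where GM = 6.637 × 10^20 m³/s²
v = 36.43 km/s = 36430 m/s
GM = 6.637 × 10^20 m³/s²
v² = 1.32714 × 10^9 m²/s²
r = GM/v² = (6.637 × 10^20) / (1.32714 × 10^9) = 5.00096 × 10^11 m ≈ 500.1 Gm

Final answer: 500.1 Gm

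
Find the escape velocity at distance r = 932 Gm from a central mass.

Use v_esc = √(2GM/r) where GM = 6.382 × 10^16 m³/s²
r = 932 Gm = 9.32 × 10^11 m
GM = 6.382 × 10^16 m³/s²
2GM/r = 2 × (6.382 × 10^16) / (9.32 × 10^11) = 136953 m²/s²
v_esc = √(2GM/r) = 370.071 m/s ≈ 370.1 m/s

Final answer: 370.1 m/s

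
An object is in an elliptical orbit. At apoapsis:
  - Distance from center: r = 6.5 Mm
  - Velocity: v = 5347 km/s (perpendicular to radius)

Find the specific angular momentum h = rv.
r = 6.5 Mm = 6.5 × 10^6 m
v = 5347 km/s = 5.347 × 10^6 m/s
h = rv = 6.5 × 10^6 × 5.347 × 10^6 = 3.47555 × 10^13 m²/s ≈ 3.476 × 10^13 m²/s

Final answer: h = 3.476 × 10^13 m²/s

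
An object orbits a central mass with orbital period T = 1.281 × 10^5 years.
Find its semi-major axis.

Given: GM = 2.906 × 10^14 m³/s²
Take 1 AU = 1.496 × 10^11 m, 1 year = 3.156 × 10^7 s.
T = 1.281 × 10^5 years = 4.04284 × 10^12 s
GM = 2.906 × 10^14 m³/s²
Kepler's third law: a³ = GM T² / (4π²)
T² = 1.63445 × 10^25 s²
a³ = (2.906 × 10^14) × (1.63445 × 10^25) / (4π²) = 1.20312 × 10^38 m³
a = (a³)^(1/3) = 4.93669 × 10^12 m ≈ 33 AU

Final answer: 33 AU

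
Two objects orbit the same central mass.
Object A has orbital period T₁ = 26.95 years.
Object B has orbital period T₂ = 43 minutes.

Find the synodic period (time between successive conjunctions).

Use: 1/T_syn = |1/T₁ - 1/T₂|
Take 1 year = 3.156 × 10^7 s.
T₁ = 26.95 years = 8.50542 × 10^8 s
T₂ = 43 minutes = 2580 s
1/T₁ = 1.17572 × 10^-9 s⁻¹
1/T₂ = 0.000387597 s⁻¹
|1/T₁ − 1/T₂| = 0.000387596 s⁻¹
T_syn = 1 / |1/T₁ − 1/T₂| = 2580.01 s ≈ 43 minutes

Final answer: T_syn = 43 minutes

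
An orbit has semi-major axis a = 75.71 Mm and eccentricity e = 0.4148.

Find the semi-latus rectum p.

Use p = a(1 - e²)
a = 75.71 Mm = 7.571 × 10^7 m
e = 0.4148,  e² = 0.172059,  1 − e² = 0.827941
p = a(1 − e²) = 7.571 × 10^7 m × 0.827941 = 6.26834 × 10^7 m ≈ 62.68 Mm

Final answer: p = 62.68 Mm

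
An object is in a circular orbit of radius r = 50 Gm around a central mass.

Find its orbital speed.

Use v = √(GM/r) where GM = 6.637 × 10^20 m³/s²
r = 50 Gm = 5 × 10^10 m
GM = 6.637 × 10^20 m³/s²
GM/r = (6.637 × 10^20) / (5 × 10^10) = 1.3274 × 10^10 m²/s²
v = √(GM/r) = 115213 m/s ≈ 115.2 km/s

Final answer: 115.2 km/s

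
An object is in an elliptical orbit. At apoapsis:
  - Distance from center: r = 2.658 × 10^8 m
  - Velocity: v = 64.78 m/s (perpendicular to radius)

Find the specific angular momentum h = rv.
r = 2.658 × 10^8 m
v = 64.78 m/s
h = rv = 2.658 × 10^8 × 64.78 = 1.72185 × 10^10 m²/s ≈ 1.722 × 10^10 m²/s

Final answer: h = 1.722 × 10^10 m²/s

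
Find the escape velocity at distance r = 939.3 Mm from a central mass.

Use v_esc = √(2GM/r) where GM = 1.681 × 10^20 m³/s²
r = 939.3 Mm = 9.393 × 10^8 m
GM = 1.681 × 10^20 m³/s²
2GM/r = 2 × (1.681 × 10^20) / (9.393 × 10^8) = 3.57926 × 10^11 m²/s²
v_esc = √(2GM/r) = 598269 m/s ≈ 598.3 km/s

Final answer: 598.3 km/s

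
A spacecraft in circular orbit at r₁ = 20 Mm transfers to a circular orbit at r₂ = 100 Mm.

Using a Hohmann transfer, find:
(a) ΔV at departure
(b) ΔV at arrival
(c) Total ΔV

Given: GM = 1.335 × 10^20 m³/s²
r₁ = 20 Mm = 2 × 10^7 m
r₂ = 100 Mm = 1 × 10^8 m
GM = 1.335 × 10^20 m³/s²
Transfer ellipse: a_t = (r₁ + r₂)/2 = 6 × 10^7 m
Circular speed at r₁: v₁ = √(GM/r₁) = 2.5836 × 10^6 m/s
Transfer speed at r₁ (periapsis): v₁ₜ = √(GM(2/r₁ − 1/a_t)) = 3.33542 × 10^6 m/s
(a) ΔV₁ = v₁ₜ − v₁ = 751814 m/s ≈ 751.8 km/s
Circular speed at r₂: v₂ = √(GM/r₂) = 1.15542 × 10^6 m/s
Transfer speed at r₂ (apoapsis): v₂ₜ = √(GM(2/r₂ − 1/a_t)) = 667083 m/s
(b) ΔV₂ = v₂ − v₂ₜ = 488339 m/s ≈ 488.3 km/s
(c) ΔV_total = ΔV₁ + ΔV₂ = 1.24015 × 10^6 m/s ≈ 1240 km/s

Final answer:
(a) ΔV₁ = 751.8 km/s
(b) ΔV₂ = 488.3 km/s
(c) ΔV_total = 1240 km/s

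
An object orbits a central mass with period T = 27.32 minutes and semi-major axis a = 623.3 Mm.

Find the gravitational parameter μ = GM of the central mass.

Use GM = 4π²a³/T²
T = 27.32 minutes = 1639.2 s
a = 623.3 Mm = 6.233 × 10^8 m
a³ = 2.42154 × 10^26 m³
T² = 2.68698 × 10^6 s²
GM = 4π² × (2.42154 × 10^26) / (2.68698 × 10^6) = 3.55785 × 10^21 m³/s²
GM ≈ 3.558 × 10^21 m³/s²

Final answer: GM = 3.558 × 10^21 m³/s²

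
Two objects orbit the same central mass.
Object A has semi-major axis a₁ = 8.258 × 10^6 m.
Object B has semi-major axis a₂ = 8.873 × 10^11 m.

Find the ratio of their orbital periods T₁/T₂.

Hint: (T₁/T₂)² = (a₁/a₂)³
a₁ = 8.258 × 10^6 m
a₂ = 8.873 × 10^11 m
a₁/a₂ = 9.30689 × 10^-6
T₁/T₂ = (a₁/a₂)^(3/2) = (9.30689 × 10^-6)^1.5 = 2.83927 × 10^-8

Final answer: T₁/T₂ = 2.839 × 10^-8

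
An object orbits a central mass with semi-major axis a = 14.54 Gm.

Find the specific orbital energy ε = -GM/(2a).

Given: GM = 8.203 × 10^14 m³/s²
a = 14.54 Gm = 1.454 × 10^10 m
GM = 8.203 × 10^14 m³/s²
2a = 2.908 × 10^10 m
ε = −GM/(2a) = -28208.4 J/kg ≈ -28.21 kJ/kg

Final answer: -28.21 kJ/kg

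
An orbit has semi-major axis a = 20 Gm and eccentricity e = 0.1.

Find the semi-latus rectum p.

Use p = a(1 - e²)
a = 20 Gm = 2 × 10^10 m
e = 0.1,  e² = 0.01,  1 − e² = 0.99
p = a(1 − e²) = 2 × 10^10 m × 0.99 = 1.98 × 10^10 m ≈ 19.8 Gm

Final answer: p = 19.8 Gm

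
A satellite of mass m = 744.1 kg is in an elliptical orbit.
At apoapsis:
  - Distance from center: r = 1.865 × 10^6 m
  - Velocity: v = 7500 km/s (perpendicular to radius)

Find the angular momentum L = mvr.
r = 1.865 × 10^6 m
v = 7500 km/s = 7.5 × 10^6 m/s
vr = 7.5 × 10^6 × 1.865 × 10^6 = 1.39875 × 10^13 m²/s
L = m × vr = 744.1 × 1.39875 × 10^13 = 1.04081 × 10^16 kg·m²/s ≈ 1.041 × 10^16 kg·m²/s

Final answer: L = 1.041 × 10^16 kg·m²/s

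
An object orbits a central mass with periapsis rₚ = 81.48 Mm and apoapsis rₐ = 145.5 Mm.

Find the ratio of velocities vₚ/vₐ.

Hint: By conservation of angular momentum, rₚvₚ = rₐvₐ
rₚ = 81.48 Mm = 8.148 × 10^7 m
rₐ = 145.5 Mm = 1.455 × 10^8 m
rₚvₚ = rₐvₐ  ⇒  vₚ/vₐ = rₐ/rₚ
vₚ/vₐ = (1.455 × 10^8) / (8.148 × 10^7) = 1.78571

Final answer: vₚ/vₐ = 1.786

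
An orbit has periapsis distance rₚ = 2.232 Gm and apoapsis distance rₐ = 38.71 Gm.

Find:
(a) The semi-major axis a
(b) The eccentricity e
rₚ = 2.232 Gm = 2.232 × 10^9 m
rₐ = 38.71 Gm = 3.871 × 10^10 m
(a) a = (rₚ + rₐ)/2 = 2.0471 × 10^10 m ≈ 20.47 Gm
(b) e = (rₐ − rₚ)/(rₐ + rₚ) = (3.6478 × 10^10) / (4.0942 × 10^10) = 0.890968

Final answer:
(a) a = 20.47 Gm
(b) e = 0.891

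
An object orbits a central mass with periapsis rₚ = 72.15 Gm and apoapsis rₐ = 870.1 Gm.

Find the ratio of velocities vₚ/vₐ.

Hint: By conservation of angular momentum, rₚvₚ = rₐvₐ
rₚ = 72.15 Gm = 7.215 × 10^10 m
rₐ = 870.1 Gm = 8.701 × 10^11 m
rₚvₚ = rₐvₐ  ⇒  vₚ/vₐ = rₐ/rₚ
vₚ/vₐ = (8.701 × 10^11) / (7.215 × 10^10) = 12.0596

Final answer: vₚ/vₐ = 12.06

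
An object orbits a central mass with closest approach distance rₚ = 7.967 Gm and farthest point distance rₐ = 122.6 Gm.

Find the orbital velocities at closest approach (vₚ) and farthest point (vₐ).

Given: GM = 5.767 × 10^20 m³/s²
rₚ = 7.967 Gm = 7.967 × 10^9 m
rₐ = 122.6 Gm = 1.226 × 10^11 m
GM = 5.767 × 10^20 m³/s²
a = (rₚ + rₐ)/2 = 6.52835 × 10^10 m
Vis-viva: v² = GM (2/r − 1/a)
vₚ² = 5.767 × 10^20 × (2.51036 × 10^-10 − 1.53178 × 10^-11) = 1.35938 × 10^11 m²/s²
vₚ = 368698 m/s ≈ 368.7 km/s
vₐ² = 5.767 × 10^20 × (1.63132 × 10^-11 − 1.53178 × 10^-11) = 5.74052 × 10^8 m²/s²
vₐ = 23959.4 m/s ≈ 23.96 km/s

Final answer: vₚ = 368.7 km/s, vₐ = 23.96 km/s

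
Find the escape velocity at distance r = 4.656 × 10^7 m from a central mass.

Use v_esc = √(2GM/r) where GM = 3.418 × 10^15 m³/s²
r = 4.656 × 10^7 m
GM = 3.418 × 10^15 m³/s²
2GM/r = 2 × (3.418 × 10^15) / (4.656 × 10^7) = 1.46821 × 10^8 m²/s²
v_esc = √(2GM/r) = 12117 m/s ≈ 12.12 km/s

Final answer: 12.12 km/s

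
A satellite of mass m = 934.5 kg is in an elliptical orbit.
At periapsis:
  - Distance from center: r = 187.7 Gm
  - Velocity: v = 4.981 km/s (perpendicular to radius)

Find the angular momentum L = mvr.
r = 187.7 Gm = 1.877 × 10^11 m
v = 4.981 km/s = 4981 m/s
vr = 4981 × 1.877 × 10^11 = 9.34934 × 10^14 m²/s
L = m × vr = 934.5 × 9.34934 × 10^14 = 8.73696 × 10^17 kg·m²/s ≈ 8.737 × 10^17 kg·m²/s

Final answer: L = 8.737 × 10^17 kg·m²/s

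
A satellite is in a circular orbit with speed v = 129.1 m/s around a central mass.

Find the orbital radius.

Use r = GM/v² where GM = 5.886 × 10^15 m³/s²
v = 129.1 m/s
GM = 5.886 × 10^15 m³/s²
v² = 16666.8 m²/s²
r = GM/v² = (5.886 × 10^15) / 16666.8 = 3.53157 × 10^11 m ≈ 353.2 Gm

Final answer: 353.2 Gm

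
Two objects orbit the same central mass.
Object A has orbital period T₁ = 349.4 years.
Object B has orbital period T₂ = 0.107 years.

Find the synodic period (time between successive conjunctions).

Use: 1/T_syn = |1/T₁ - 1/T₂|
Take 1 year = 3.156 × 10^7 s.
T₁ = 349.4 years = 1.10271 × 10^10 s
T₂ = 0.107 years = 3.37692 × 10^6 s
1/T₁ = 9.0686 × 10^-11 s⁻¹
1/T₂ = 2.96128 × 10^-7 s⁻¹
|1/T₁ − 1/T₂| = 2.96037 × 10^-7 s⁻¹
T_syn = 1 / |1/T₁ − 1/T₂| = 3.37795 × 10^6 s ≈ 0.107 years

Final answer: T_syn = 0.107 years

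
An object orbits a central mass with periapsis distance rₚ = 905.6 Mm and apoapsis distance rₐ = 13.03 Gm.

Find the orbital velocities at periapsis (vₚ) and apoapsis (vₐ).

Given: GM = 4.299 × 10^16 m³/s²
rₚ = 905.6 Mm = 9.056 × 10^8 m
rₐ = 13.03 Gm = 1.303 × 10^10 m
GM = 4.299 × 10^16 m³/s²
a = (rₚ + rₐ)/2 = 6.9678 × 10^9 m
Vis-viva: v² = GM (2/r − 1/a)
vₚ² = 4.299 × 10^16 × (2.20848 × 10^-9 − 1.43517 × 10^-10) = 8.87728 × 10^7 m²/s²
vₚ = 9421.93 m/s ≈ 9.422 km/s
vₐ² = 4.299 × 10^16 × (1.53492 × 10^-10 − 1.43517 × 10^-10) = 428809 m²/s²
vₐ = 654.835 m/s ≈ 654.8 m/s

Final answer: vₚ = 9.422 km/s, vₐ = 654.8 m/s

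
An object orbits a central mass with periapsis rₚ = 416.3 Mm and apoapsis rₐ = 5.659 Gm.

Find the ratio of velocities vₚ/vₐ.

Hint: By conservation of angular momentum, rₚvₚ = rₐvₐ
rₚ = 416.3 Mm = 4.163 × 10^8 m
rₐ = 5.659 Gm = 5.659 × 10^9 m
rₚvₚ = rₐvₐ  ⇒  vₚ/vₐ = rₐ/rₚ
vₚ/vₐ = (5.659 × 10^9) / (4.163 × 10^8) = 13.5936

Final answer: vₚ/vₐ = 13.59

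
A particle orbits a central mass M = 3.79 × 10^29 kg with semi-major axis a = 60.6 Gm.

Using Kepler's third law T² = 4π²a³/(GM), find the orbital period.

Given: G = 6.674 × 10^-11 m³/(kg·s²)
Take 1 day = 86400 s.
M = 3.79 × 10^29 kg
GM = G × M = 6.674 × 10^-11 × 3.79 × 10^29 = 2.52945 × 10^19 m³/s²
a = 60.6 Gm = 6.06 × 10^10 m
a³ = 2.22545 × 10^32 m³
T = 2π √(a³/GM) = 2π √((2.22545 × 10^32) / (2.52945 × 10^19)) = 2π × 2.96617 × 10^6 s
T = 1.8637 × 10^7 s ≈ 215.7 days

Final answer: 215.7 days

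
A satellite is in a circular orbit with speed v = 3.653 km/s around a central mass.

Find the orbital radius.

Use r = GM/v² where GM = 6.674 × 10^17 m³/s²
v = 3.653 km/s = 3653 m/s
GM = 6.674 × 10^17 m³/s²
v² = 1.33444 × 10^7 m²/s²
r = GM/v² = (6.674 × 10^17) / (1.33444 × 10^7) = 5.00135 × 10^10 m ≈ 50.01 Gm

Final answer: 50.01 Gm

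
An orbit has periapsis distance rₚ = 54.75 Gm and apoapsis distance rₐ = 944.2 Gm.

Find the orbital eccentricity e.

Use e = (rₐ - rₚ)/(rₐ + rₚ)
rₚ = 54.75 Gm = 5.475 × 10^10 m
rₐ = 944.2 Gm = 9.442 × 10^11 m
rₐ − rₚ = 8.8945 × 10^11 m
rₐ + rₚ = 9.9895 × 10^11 m
e = (rₐ − rₚ)/(rₐ + rₚ) = 0.890385

Final answer: e = 0.8904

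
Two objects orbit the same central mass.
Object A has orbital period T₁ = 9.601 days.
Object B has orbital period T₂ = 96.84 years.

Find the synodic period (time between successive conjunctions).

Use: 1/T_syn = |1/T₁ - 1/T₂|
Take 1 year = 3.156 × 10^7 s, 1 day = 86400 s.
T₁ = 9.601 days = 829526 s
T₂ = 96.84 years = 3.05627 × 10^9 s
1/T₁ = 1.20551 × 10^-6 s⁻¹
1/T₂ = 3.27196 × 10^-10 s⁻¹
|1/T₁ − 1/T₂| = 1.20518 × 10^-6 s⁻¹
T_syn = 1 / |1/T₁ − 1/T₂| = 829752 s ≈ 9.604 days

Final answer: T_syn = 9.604 days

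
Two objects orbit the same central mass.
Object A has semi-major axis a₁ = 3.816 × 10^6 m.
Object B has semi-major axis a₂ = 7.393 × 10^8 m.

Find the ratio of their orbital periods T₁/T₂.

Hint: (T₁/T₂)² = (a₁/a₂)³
a₁ = 3.816 × 10^6 m
a₂ = 7.393 × 10^8 m
a₁/a₂ = 0.00516164
T₁/T₂ = (a₁/a₂)^(3/2) = (0.00516164)^1.5 = 0.000370836

Final answer: T₁/T₂ = 0.0003708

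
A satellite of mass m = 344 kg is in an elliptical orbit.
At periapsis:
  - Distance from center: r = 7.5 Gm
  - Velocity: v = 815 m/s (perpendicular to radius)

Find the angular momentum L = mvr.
r = 7.5 Gm = 7.5 × 10^9 m
v = 815 m/s
vr = 815 × 7.5 × 10^9 = 6.1125 × 10^12 m²/s
L = m × vr = 344 × 6.1125 × 10^12 = 2.1027 × 10^15 kg·m²/s ≈ 2.103 × 10^15 kg·m²/s

Final answer: L = 2.103 × 10^15 kg·m²/s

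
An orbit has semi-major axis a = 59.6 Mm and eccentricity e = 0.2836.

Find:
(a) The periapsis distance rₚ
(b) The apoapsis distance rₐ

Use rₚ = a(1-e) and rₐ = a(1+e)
a = 59.6 Mm = 5.96 × 10^7 m
e = 0.2836:  1 − e = 0.7164,  1 + e = 1.2836
(a) rₚ = a(1 − e) = 5.96 × 10^7 m × 0.7164 = 4.26974 × 10^7 m ≈ 42.7 Mm
(b) rₐ = a(1 + e) = 5.96 × 10^7 m × 1.2836 = 7.65026 × 10^7 m ≈ 76.5 Mm

Final answer:
(a) rₚ = 42.7 Mm
(b) rₐ = 76.5 Mm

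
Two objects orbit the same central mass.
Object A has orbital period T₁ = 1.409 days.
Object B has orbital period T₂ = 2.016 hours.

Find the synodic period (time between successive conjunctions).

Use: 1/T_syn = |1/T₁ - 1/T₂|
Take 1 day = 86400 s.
T₁ = 1.409 days = 121738 s
T₂ = 2.016 hours = 7257.6 s
1/T₁ = 8.21439 × 10^-6 s⁻¹
1/T₂ = 0.000137787 s⁻¹
|1/T₁ − 1/T₂| = 0.000129572 s⁻¹
T_syn = 1 / |1/T₁ − 1/T₂| = 7717.7 s ≈ 2.144 hours

Final answer: T_syn = 2.144 hours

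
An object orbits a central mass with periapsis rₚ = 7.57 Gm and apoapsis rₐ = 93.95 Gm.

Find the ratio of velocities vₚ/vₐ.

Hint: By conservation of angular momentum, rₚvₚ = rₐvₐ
rₚ = 7.57 Gm = 7.57 × 10^9 m
rₐ = 93.95 Gm = 9.395 × 10^10 m
rₚvₚ = rₐvₐ  ⇒  vₚ/vₐ = rₐ/rₚ
vₚ/vₐ = (9.395 × 10^10) / (7.57 × 10^9) = 12.4108

Final answer: vₚ/vₐ = 12.41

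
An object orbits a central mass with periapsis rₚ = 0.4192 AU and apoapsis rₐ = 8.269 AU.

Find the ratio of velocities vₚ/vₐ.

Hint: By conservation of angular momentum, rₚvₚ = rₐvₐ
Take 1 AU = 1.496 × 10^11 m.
rₚ = 0.4192 AU = 6.27123 × 10^10 m
rₐ = 8.269 AU = 1.23704 × 10^12 m
rₚvₚ = rₐvₐ  ⇒  vₚ/vₐ = rₐ/rₚ
vₚ/vₐ = (1.23704 × 10^12) / (6.27123 × 10^10) = 19.7257

Final answer: vₚ/vₐ = 19.73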